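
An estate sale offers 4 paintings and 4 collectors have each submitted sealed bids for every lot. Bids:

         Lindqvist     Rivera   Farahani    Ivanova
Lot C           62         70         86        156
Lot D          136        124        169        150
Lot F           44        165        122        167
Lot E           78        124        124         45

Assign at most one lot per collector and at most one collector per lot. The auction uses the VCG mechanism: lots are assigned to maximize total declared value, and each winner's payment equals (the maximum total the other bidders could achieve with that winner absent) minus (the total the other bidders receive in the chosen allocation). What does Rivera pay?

Efficient allocation: Lindqvist→Lot D ($136), Rivera→Lot F ($165), Farahani→Lot E ($124), Ivanova→Lot C ($156); total welfare W = $581.
Rivera receives Lot F at value $165, so the others get W − 165 = $416.
Without Rivera: best allocation of the remaining 3 bidders over all 4 lots is Lindqvist→Lot D ($136), Farahani→Lot E ($124), Ivanova→Lot F ($167), total $427.
VCG payment = (others' best without Rivera) − (others' welfare with Rivera) = 427 − 416 = $11.

Rivera pays $11.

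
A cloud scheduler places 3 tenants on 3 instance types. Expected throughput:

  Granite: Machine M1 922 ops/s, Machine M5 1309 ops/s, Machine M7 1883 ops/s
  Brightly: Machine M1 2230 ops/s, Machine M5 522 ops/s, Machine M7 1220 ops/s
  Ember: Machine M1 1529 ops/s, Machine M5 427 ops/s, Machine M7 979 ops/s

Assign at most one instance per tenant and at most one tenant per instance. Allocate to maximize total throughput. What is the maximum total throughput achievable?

Optimal: Granite→Machine M7 (1883 ops/s), Brightly→Machine M1 (2230 ops/s), Ember→Machine M5 (427 ops/s) — total 1883+2230+427 = 4540 ops/s.
Column-greedy (each instance in turn goes to its best remaining tenant) gives 4518 ops/s, worse by 22.

Maximum total: 4540 ops/s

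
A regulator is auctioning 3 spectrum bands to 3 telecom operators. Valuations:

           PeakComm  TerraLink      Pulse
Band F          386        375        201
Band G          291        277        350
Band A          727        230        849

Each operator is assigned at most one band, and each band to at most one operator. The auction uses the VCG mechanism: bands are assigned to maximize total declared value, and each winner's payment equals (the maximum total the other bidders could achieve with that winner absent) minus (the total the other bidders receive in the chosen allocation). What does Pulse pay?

Efficient allocation: PeakComm→Band G ($291M), TerraLink→Band F ($375M), Pulse→Band A ($849M); total welfare W = $1515M.
Pulse receives Band A at value $849M, so the others get W − 849 = $666M.
Without Pulse: best allocation of the remaining 2 bidders over all 3 bands is PeakComm→Band A ($727M), TerraLink→Band F ($375M), total $1102M.
VCG payment = (others' best without Pulse) − (others' welfare with Pulse) = 1102 − 666 = $436M.

Pulse pays $436M.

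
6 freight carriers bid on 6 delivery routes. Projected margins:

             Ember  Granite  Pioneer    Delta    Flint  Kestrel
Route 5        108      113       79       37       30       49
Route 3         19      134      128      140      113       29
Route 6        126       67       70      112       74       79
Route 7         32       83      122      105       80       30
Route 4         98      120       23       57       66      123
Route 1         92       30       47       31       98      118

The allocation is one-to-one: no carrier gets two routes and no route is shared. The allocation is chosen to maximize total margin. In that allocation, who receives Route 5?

Granite receives Route 5.

Optimal: Ember→Route 6 ($126k), Granite→Route 5 ($113k), Pioneer→Route 7 ($122k), Delta→Route 3 ($140k), Flint→Route 1 ($98k), Kestrel→Route 4 ($123k) — total 126+113+122+140+98+123 = $722k.
Swapping Delta↔Granite (Delta→Route 5 $37k, Granite→Route 3 $134k) loses 82.
Granite's own top route is Route 3 ($134k), but forcing Granite→Route 3 and reassigning the rest optimally gives only $697k — worse by 25.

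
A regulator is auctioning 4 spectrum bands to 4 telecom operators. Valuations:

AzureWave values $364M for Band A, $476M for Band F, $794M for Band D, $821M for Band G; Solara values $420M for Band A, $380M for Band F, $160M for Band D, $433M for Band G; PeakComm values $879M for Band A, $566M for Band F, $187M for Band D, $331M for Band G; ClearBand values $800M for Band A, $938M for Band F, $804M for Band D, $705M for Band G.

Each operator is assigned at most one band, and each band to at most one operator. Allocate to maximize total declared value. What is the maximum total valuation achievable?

Optimal: AzureWave→Band D ($794M), Solara→Band G ($433M), PeakComm→Band A ($879M), ClearBand→Band F ($938M) — total 794+433+879+938 = $3044M.
Next-best assignment: AzureWave→Band G, Solara→Band F, PeakComm→Band A, ClearBand→Band D = $2884M.
Every other assignment is strictly worse.

Maximum total: $3044M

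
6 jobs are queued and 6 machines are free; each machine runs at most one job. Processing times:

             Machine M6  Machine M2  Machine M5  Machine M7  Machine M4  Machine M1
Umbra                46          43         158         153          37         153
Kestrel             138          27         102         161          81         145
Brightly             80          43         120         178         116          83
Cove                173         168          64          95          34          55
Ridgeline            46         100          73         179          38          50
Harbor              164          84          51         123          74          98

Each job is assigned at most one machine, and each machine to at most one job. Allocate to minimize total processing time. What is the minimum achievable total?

Treat this as an assignment problem: match each job to one machine.
Optimal: Umbra→Machine M4 (37 min), Kestrel→Machine M2 (27 min), Brightly→Machine M1 (83 min), Cove→Machine M7 (95 min), Ridgeline→Machine M6 (46 min), Harbor→Machine M5 (51 min) — total 37+27+83+95+46+51 = 339 min.
Row-greedy (each job in turn takes its cheapest remaining machine) gives 395 min, worse by 56.
Next-best assignment: Umbra→Machine M6, Kestrel→Machine M2, Brightly→Machine M1, Cove→Machine M7, Ridgeline→Machine M4, Harbor→Machine M5 = 340 min.
Swapping Kestrel↔Brightly (Kestrel→Machine M1 145 min, Brightly→Machine M2 43 min) adds 78.
No other one-to-one assignment undercuts 339 min.

Minimum total: 339 min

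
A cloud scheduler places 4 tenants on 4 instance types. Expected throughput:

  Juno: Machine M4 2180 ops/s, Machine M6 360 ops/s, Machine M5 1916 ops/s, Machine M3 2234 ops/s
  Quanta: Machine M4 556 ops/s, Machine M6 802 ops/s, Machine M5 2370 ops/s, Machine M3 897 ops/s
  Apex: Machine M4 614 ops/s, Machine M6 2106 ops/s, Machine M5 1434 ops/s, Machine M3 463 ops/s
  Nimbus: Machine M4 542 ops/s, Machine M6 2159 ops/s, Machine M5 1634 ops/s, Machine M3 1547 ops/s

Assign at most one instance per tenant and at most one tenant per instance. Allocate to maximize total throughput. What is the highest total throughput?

Maximum total: 8203 ops/s

Optimal: Juno→Machine M4 (2180 ops/s), Quanta→Machine M5 (2370 ops/s), Apex→Machine M6 (2106 ops/s), Nimbus→Machine M3 (1547 ops/s) — total 2180+2370+2106+1547 = 8203 ops/s.
Row-greedy (each tenant in turn takes its best remaining instance) gives 7252 ops/s, worse by 951.
Swapping Nimbus↔Apex (Nimbus→Machine M6 2159 ops/s, Apex→Machine M3 463 ops/s) loses 1031.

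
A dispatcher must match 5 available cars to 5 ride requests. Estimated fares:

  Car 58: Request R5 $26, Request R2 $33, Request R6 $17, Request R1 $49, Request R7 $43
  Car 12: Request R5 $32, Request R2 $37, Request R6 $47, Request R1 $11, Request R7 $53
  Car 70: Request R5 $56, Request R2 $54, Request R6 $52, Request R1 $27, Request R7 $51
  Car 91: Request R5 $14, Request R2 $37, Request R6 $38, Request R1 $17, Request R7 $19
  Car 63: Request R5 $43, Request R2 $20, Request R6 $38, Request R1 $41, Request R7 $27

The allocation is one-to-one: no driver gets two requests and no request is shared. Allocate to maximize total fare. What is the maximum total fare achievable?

Maximum total: $237

This is the linear assignment problem.
Optimal: Car 58→Request R1 ($49), Car 12→Request R7 ($53), Car 70→Request R2 ($54), Car 91→Request R6 ($38), Car 63→Request R5 ($43) — total 49+53+54+38+43 = $237.
Row-greedy (each driver in turn takes its best remaining request) gives $216, worse by 21.
Next-best assignment: Car 58→Request R1, Car 12→Request R7, Car 70→Request R6, Car 91→Request R2, Car 63→Request R5 = $234.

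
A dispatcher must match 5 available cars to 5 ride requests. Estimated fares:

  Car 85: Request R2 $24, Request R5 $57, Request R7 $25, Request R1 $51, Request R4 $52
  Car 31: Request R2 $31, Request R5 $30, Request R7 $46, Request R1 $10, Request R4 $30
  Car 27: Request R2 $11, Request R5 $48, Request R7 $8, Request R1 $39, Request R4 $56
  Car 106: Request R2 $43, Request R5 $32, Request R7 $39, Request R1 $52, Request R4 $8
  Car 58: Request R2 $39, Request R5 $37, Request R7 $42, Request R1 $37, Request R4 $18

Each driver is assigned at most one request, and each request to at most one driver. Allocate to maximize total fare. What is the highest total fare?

This is a one-to-one assignment (maximum-weight bipartite matching).
Optimal: Car 85→Request R5 ($57), Car 31→Request R7 ($46), Car 27→Request R4 ($56), Car 106→Request R1 ($52), Car 58→Request R2 ($39) — total 57+46+56+52+39 = $250.
Swapping Car 27↔Car 58 (Car 27→Request R2 $11, Car 58→Request R4 $18) loses 66.
Checked against all permutations: $250 is optimal.

Maximum total: $250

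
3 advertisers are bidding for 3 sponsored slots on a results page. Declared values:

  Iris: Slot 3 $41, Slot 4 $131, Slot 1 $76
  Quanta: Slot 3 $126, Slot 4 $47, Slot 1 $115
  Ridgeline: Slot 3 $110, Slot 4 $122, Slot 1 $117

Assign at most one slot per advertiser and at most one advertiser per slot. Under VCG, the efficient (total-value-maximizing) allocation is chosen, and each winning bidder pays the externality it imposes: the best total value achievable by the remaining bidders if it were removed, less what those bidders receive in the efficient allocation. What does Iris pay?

Iris pays $5.

Efficient allocation: Iris→Slot 4 ($131), Quanta→Slot 3 ($126), Ridgeline→Slot 1 ($117); total welfare W = $374.
Iris receives Slot 4 at value $131, so the others get W − 131 = $243.
Without Iris: best allocation of the remaining 2 bidders over all 3 slots is Quanta→Slot 3 ($126), Ridgeline→Slot 4 ($122), total $248.
VCG payment = (others' best without Iris) − (others' welfare with Iris) = 248 − 243 = $5.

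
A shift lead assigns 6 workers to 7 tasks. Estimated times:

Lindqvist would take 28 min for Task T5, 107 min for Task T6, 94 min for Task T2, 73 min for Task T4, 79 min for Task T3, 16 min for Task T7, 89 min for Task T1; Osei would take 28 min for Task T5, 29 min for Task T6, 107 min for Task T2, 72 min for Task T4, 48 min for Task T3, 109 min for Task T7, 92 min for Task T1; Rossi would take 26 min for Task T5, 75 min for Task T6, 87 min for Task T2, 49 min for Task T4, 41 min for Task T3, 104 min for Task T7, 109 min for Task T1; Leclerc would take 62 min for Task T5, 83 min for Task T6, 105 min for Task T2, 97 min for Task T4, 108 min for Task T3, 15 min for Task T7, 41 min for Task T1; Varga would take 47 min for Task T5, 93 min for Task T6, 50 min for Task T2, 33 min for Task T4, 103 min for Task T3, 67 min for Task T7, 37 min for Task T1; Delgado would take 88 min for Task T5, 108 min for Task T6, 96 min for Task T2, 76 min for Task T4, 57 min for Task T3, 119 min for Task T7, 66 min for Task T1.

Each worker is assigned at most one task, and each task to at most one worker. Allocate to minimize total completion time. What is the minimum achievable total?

This is the linear assignment problem.
Optimal: Lindqvist→Task T7 (16 min), Osei→Task T6 (29 min), Rossi→Task T5 (26 min), Leclerc→Task T1 (41 min), Varga→Task T4 (33 min), Delgado→Task T3 (57 min) — total 16+29+26+41+33+57 = 202 min.
Row-greedy (each worker in turn takes its cheapest remaining task) gives 255 min, worse by 53.

Minimum total: 202 min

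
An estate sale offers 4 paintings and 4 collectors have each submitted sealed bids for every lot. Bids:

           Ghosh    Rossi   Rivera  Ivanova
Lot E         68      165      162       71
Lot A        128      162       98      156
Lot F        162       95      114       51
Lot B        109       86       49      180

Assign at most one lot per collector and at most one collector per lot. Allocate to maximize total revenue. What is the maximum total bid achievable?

Optimal: Ghosh→Lot F ($162), Rossi→Lot A ($162), Rivera→Lot E ($162), Ivanova→Lot B ($180) — total 162+162+162+180 = $666.
Row-greedy (each collector in turn takes its best remaining lot) gives $605, worse by 61.
Next-best assignment: Ghosh→Lot F, Rossi→Lot E, Rivera→Lot A, Ivanova→Lot B = $605.
Swapping Rossi↔Ivanova (Rossi→Lot B $86, Ivanova→Lot A $156) loses 100.
Checked against all permutations: $666 is optimal.

Maximum total: $666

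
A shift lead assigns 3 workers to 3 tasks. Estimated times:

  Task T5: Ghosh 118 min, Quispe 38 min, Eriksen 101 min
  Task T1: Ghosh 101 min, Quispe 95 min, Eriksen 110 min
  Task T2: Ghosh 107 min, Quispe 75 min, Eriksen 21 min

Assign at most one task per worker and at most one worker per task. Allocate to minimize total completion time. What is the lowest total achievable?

Min total: 160 min

Treat this as an assignment problem: match each worker to one task.
Optimal: Ghosh→Task T1 (101 min), Quispe→Task T5 (38 min), Eriksen→Task T2 (21 min) — total 101+38+21 = 160 min.
Checked against all permutations: 160 min is optimal.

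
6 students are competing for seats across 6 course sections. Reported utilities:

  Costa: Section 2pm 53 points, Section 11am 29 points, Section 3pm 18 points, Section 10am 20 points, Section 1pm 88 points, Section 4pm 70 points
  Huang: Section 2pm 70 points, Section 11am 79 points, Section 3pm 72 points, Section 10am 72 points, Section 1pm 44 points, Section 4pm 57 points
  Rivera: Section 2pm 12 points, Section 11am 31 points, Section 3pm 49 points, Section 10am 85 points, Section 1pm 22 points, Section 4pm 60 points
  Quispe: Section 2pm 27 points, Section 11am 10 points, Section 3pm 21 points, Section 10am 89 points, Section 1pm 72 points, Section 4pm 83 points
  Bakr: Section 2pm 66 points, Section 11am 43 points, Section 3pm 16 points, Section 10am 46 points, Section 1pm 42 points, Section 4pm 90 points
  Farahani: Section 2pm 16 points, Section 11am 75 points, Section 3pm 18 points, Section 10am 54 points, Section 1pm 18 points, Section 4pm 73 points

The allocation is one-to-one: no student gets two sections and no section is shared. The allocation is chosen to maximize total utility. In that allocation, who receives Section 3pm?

Huang receives Section 3pm.

Optimal: Costa→Section 1pm (88 points), Huang→Section 3pm (72 points), Rivera→Section 10am (85 points), Quispe→Section 4pm (83 points), Bakr→Section 2pm (66 points), Farahani→Section 11am (75 points) — total 88+72+85+83+66+75 = 469 points.
Column-greedy (each section in turn goes to its best remaining student) gives 461 points, worse by 8.
Huang's own top section is Section 11am (79 points), but forcing Huang→Section 11am and reassigning the rest optimally gives only 444 points — worse by 25.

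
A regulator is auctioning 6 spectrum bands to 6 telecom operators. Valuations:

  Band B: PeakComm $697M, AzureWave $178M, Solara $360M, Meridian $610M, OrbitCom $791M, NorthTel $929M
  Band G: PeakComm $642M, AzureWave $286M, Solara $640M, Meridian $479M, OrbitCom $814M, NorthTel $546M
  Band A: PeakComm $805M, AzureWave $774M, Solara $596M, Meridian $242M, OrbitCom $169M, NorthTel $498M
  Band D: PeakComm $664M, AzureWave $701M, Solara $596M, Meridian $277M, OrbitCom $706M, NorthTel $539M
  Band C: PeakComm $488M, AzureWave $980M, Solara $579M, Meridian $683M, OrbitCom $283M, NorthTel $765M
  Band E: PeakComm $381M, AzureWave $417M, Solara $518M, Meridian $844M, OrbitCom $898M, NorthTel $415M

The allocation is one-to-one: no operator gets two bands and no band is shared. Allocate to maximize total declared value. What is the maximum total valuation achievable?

Optimal: PeakComm→Band A ($805M), AzureWave→Band C ($980M), Solara→Band D ($596M), Meridian→Band E ($844M), OrbitCom→Band G ($814M), NorthTel→Band B ($929M) — total 805+980+596+844+814+929 = $4968M.
Max-entry greedy (repeatedly take the single best remaining cell) gives $4529M, worse by 439.

Maximum total: $4968M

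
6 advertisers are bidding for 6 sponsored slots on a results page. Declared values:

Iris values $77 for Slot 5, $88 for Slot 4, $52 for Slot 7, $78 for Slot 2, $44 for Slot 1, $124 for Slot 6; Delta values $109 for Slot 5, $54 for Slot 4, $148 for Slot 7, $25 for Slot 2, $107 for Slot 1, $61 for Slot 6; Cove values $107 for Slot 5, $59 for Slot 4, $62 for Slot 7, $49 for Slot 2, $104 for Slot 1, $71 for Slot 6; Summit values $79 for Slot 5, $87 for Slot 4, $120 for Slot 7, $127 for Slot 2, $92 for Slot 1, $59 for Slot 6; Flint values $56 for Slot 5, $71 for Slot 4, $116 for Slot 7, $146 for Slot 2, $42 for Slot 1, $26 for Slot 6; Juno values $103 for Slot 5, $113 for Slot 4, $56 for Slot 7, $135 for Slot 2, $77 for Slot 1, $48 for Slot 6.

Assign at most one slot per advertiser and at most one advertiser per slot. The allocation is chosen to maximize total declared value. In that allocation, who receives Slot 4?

Juno receives Slot 4.

Optimal: Iris→Slot 6 ($124), Delta→Slot 7 ($148), Cove→Slot 5 ($107), Summit→Slot 1 ($92), Flint→Slot 2 ($146), Juno→Slot 4 ($113) — total 124+148+107+92+146+113 = $730.
Column-greedy (each slot in turn goes to its best remaining advertiser) gives $716, worse by 14.
No other one-to-one assignment exceeds $730.
Juno's own top slot is Slot 2 ($135), but forcing Juno→Slot 2 and reassigning the rest optimally gives only $677 — worse by 53.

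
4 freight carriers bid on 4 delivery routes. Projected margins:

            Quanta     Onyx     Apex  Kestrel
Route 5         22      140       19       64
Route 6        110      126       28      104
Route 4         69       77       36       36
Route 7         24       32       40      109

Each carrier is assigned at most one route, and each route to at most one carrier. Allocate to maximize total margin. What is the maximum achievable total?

Optimal: Quanta→Route 6 ($110k), Onyx→Route 5 ($140k), Apex→Route 4 ($36k), Kestrel→Route 7 ($109k) — total 110+140+36+109 = $395k.
Row-greedy (each carrier in turn takes its best remaining route) gives $326k, worse by 69.
No other one-to-one assignment exceeds $395k.

Max total: $395k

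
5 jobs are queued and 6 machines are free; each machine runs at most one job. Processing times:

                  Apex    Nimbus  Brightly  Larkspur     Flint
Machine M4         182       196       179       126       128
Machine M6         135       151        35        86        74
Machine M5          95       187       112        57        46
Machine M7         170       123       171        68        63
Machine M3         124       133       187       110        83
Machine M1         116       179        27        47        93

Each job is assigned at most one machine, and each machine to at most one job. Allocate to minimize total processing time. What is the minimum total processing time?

Min total: 373 min

This is a one-to-one assignment (minimum-cost bipartite matching).
Optimal: Apex→Machine M5 (95 min), Nimbus→Machine M3 (133 min), Brightly→Machine M6 (35 min), Larkspur→Machine M1 (47 min), Flint→Machine M7 (63 min) — total 95+133+35+47+63 = 373 min.
Min-entry greedy (repeatedly take the single cheapest remaining cell) gives 416 min, worse by 43.
Next-best assignment: Apex→Machine M3, Nimbus→Machine M7, Brightly→Machine M6, Larkspur→Machine M1, Flint→Machine M5 = 375 min.
Checked against all permutations: 373 min is optimal.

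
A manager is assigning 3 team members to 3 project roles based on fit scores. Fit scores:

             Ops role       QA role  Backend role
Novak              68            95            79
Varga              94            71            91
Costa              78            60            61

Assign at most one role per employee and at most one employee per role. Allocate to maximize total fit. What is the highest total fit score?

Optimal: Novak→QA role (95 pts), Varga→Backend role (91 pts), Costa→Ops role (78 pts) — total 95+91+78 = 264 pts.

Max total: 264 pts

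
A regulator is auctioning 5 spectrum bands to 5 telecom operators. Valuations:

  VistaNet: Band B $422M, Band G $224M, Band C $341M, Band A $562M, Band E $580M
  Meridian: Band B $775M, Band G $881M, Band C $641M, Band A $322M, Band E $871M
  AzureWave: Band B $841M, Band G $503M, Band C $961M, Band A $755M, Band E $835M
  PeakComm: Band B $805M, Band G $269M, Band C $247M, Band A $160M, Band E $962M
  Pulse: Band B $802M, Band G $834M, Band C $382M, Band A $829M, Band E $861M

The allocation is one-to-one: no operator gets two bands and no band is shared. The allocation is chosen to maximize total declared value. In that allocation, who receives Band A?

VistaNet receives Band A.

This is the linear assignment problem.
Optimal: VistaNet→Band A ($562M), Meridian→Band G ($881M), AzureWave→Band C ($961M), PeakComm→Band E ($962M), Pulse→Band B ($802M) — total 562+881+961+962+802 = $4168M.
Next-best assignment: VistaNet→Band A, Meridian→Band B, AzureWave→Band C, PeakComm→Band E, Pulse→Band G = $4094M.
VistaNet's own top band is Band E ($580M), but forcing VistaNet→Band E and reassigning the rest optimally gives only $4056M — worse by 112.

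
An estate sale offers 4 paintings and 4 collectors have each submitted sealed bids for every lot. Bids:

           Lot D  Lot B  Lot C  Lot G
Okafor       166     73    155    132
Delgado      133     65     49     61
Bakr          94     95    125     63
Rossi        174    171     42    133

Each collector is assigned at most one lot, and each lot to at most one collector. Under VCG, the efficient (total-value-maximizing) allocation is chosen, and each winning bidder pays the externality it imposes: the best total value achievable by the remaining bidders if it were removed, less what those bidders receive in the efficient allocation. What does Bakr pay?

Efficient allocation: Okafor→Lot G ($132), Delgado→Lot D ($133), Bakr→Lot C ($125), Rossi→Lot B ($171); total welfare W = $561.
Bakr receives Lot C at value $125, so the others get W − 125 = $436.
Without Bakr: best allocation of the remaining 3 bidders over all 4 lots is Okafor→Lot C ($155), Delgado→Lot D ($133), Rossi→Lot B ($171), total $459.
VCG payment = (others' best without Bakr) − (others' welfare with Bakr) = 459 − 436 = $23.

Bakr pays $23.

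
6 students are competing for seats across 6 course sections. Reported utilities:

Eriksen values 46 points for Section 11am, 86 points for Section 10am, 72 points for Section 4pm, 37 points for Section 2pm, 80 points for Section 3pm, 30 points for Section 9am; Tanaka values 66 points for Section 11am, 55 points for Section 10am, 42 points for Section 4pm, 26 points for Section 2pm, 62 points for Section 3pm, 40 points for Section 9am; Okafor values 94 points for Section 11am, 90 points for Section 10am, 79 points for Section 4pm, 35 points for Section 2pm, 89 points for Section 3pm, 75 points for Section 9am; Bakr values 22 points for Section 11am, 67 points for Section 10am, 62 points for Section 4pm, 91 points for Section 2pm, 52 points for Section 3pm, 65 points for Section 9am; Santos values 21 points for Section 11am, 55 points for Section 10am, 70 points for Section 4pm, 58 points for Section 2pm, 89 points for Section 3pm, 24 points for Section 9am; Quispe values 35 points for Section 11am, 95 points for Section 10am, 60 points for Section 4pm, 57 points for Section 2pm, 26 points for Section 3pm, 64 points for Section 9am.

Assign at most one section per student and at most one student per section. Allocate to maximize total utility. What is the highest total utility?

Max total: 488 points

Optimal: Eriksen→Section 4pm (72 points), Tanaka→Section 11am (66 points), Okafor→Section 9am (75 points), Bakr→Section 2pm (91 points), Santos→Section 3pm (89 points), Quispe→Section 10am (95 points) — total 72+66+75+91+89+95 = 488 points.
Row-greedy (each student in turn takes its best remaining section) gives 466 points, worse by 22.
Next-best assignment: Eriksen→Section 4pm, Tanaka→Section 9am, Okafor→Section 11am, Bakr→Section 2pm, Santos→Section 3pm, Quispe→Section 10am = 481 points.
Checked against all permutations: 488 points is optimal.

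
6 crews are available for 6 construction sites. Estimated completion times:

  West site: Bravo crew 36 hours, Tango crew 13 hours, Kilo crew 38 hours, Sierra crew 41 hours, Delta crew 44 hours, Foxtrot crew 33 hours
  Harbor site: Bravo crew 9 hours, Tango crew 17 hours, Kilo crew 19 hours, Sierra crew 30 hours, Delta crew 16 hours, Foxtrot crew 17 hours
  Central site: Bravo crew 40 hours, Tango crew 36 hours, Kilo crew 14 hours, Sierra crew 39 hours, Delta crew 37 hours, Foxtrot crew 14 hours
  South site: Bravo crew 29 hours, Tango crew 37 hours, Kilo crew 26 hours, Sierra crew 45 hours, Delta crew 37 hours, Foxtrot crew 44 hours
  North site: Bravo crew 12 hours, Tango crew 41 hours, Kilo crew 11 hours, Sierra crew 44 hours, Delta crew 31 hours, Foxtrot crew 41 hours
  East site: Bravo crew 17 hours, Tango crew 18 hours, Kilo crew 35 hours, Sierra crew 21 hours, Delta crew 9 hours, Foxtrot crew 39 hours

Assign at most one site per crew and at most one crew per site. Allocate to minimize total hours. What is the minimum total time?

Optimal: Bravo crew→Harbor site (9 hours), Tango crew→West site (13 hours), Kilo crew→North site (11 hours), Sierra crew→South site (45 hours), Delta crew→East site (9 hours), Foxtrot crew→Central site (14 hours) — total 9+13+11+45+9+14 = 101 hours.
Row-greedy (each crew in turn takes its cheapest remaining site) gives 135 hours, worse by 34.

Minimum total: 101 hours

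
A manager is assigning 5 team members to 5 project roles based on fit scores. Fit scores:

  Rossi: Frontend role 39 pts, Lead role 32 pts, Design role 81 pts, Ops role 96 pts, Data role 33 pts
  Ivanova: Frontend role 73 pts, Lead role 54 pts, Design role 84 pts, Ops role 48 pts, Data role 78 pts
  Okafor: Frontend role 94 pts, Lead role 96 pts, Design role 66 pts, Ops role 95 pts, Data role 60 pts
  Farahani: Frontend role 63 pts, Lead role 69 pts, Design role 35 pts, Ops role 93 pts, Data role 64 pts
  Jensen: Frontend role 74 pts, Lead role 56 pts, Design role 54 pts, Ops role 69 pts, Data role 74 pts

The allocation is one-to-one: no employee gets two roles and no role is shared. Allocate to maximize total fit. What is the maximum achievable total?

Max total: 422 pts

Optimal: Rossi→Design role (81 pts), Ivanova→Data role (78 pts), Okafor→Lead role (96 pts), Farahani→Ops role (93 pts), Jensen→Frontend role (74 pts) — total 81+78+96+93+74 = 422 pts.
Row-greedy (each employee in turn takes its best remaining role) gives 414 pts, worse by 8.
Swapping Ivanova↔Farahani (Ivanova→Ops role 48 pts, Farahani→Data role 64 pts) loses 59.
Every other assignment is strictly worse.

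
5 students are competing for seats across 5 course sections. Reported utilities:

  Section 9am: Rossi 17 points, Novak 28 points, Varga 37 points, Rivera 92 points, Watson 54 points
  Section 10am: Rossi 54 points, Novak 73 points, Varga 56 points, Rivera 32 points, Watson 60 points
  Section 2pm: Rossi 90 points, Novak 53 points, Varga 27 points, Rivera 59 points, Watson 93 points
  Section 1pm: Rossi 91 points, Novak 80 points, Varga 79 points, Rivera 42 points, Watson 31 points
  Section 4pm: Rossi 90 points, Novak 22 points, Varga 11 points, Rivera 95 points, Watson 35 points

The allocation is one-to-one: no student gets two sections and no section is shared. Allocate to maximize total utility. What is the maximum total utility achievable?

Optimal: Rossi→Section 4pm (90 points), Novak→Section 10am (73 points), Varga→Section 1pm (79 points), Rivera→Section 9am (92 points), Watson→Section 2pm (93 points) — total 90+73+79+92+93 = 427 points.
Row-greedy (each student in turn takes its best remaining section) gives 389 points, worse by 38.
Checked against all permutations: 427 points is optimal.

Maximum total: 427 points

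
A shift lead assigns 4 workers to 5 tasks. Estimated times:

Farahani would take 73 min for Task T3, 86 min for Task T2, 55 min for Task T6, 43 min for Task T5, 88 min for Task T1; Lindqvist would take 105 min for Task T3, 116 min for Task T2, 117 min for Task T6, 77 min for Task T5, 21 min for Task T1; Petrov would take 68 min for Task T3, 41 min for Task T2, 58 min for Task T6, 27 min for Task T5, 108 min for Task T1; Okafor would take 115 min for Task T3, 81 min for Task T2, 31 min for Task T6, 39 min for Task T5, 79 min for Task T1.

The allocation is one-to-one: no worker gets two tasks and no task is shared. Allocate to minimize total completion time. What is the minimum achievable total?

This is a one-to-one assignment (minimum-cost bipartite matching).
Optimal: Farahani→Task T5 (43 min), Lindqvist→Task T1 (21 min), Petrov→Task T2 (41 min), Okafor→Task T6 (31 min) — total 43+21+41+31 = 136 min.

Min total: 136 min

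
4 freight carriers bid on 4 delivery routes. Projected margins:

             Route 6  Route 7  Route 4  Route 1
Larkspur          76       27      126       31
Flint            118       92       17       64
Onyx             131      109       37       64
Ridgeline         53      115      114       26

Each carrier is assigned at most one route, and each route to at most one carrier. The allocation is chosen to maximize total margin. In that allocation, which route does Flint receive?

Flint receives Route 1.

This is the linear assignment problem.
Optimal: Larkspur→Route 4 ($126k), Flint→Route 1 ($64k), Onyx→Route 6 ($131k), Ridgeline→Route 7 ($115k) — total 126+64+131+115 = $436k.
Row-greedy (each carrier in turn takes its best remaining route) gives $379k, worse by 57.
Next-best assignment: Larkspur→Route 4, Flint→Route 6, Onyx→Route 1, Ridgeline→Route 7 = $423k.
Every other assignment is strictly worse.
Flint's own top route is Route 6 ($118k), but forcing Flint→Route 6 and reassigning the rest optimally gives only $423k — worse by 13.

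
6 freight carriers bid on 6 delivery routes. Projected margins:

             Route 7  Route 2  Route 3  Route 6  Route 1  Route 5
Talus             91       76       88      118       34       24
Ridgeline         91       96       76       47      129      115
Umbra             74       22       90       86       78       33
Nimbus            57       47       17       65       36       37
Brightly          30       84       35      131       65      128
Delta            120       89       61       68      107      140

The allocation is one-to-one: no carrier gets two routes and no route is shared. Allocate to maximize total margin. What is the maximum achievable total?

Max total: $632k

Treat this as an assignment problem: match each carrier to one route.
Optimal: Talus→Route 6 ($118k), Ridgeline→Route 1 ($129k), Umbra→Route 3 ($90k), Nimbus→Route 2 ($47k), Brightly→Route 5 ($128k), Delta→Route 7 ($120k) — total 118+129+90+47+128+120 = $632k.
No other one-to-one assignment exceeds $632k.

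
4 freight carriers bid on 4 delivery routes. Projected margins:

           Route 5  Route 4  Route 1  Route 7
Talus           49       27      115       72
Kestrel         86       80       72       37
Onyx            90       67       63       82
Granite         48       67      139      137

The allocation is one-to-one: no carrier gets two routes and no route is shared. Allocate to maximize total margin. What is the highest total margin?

Maximum total: $422k

Optimal: Talus→Route 1 ($115k), Kestrel→Route 4 ($80k), Onyx→Route 5 ($90k), Granite→Route 7 ($137k) — total 115+80+90+137 = $422k.
Column-greedy (each route in turn goes to its best remaining carrier) gives $381k, worse by 41.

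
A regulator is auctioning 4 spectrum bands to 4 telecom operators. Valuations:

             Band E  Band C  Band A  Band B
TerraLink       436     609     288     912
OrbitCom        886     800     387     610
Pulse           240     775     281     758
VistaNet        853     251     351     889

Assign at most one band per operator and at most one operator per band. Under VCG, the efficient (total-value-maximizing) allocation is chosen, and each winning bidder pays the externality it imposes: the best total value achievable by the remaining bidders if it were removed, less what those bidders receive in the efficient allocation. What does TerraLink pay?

Efficient allocation: TerraLink→Band B ($912M), OrbitCom→Band A ($387M), Pulse→Band C ($775M), VistaNet→Band E ($853M); total welfare W = $2927M.
TerraLink receives Band B at value $912M, so the others get W − 912 = $2015M.
Without TerraLink: best allocation of the remaining 3 bidders over all 4 bands is OrbitCom→Band E ($886M), Pulse→Band C ($775M), VistaNet→Band B ($889M), total $2550M.
VCG payment = (others' best without TerraLink) − (others' welfare with TerraLink) = 2550 − 2015 = $535M.

TerraLink pays $535M.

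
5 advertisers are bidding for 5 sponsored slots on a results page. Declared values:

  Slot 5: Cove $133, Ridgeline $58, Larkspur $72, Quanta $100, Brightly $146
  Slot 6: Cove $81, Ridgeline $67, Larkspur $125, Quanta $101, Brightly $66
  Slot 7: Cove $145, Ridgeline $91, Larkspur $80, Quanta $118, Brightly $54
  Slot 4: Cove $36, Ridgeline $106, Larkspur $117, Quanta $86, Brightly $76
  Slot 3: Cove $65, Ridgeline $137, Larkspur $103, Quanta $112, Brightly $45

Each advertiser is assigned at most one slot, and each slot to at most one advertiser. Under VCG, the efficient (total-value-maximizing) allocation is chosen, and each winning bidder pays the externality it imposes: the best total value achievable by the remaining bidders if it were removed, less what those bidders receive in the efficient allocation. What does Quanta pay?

Quanta pays $8.

Efficient allocation: Cove→Slot 7 ($145), Ridgeline→Slot 3 ($137), Larkspur→Slot 4 ($117), Quanta→Slot 6 ($101), Brightly→Slot 5 ($146); total welfare W = $646.
Quanta receives Slot 6 at value $101, so the others get W − 101 = $545.
Without Quanta: best allocation of the remaining 4 bidders over all 5 slots is Cove→Slot 7 ($145), Ridgeline→Slot 3 ($137), Larkspur→Slot 6 ($125), Brightly→Slot 5 ($146), total $553.
VCG payment = (others' best without Quanta) − (others' welfare with Quanta) = 553 − 545 = $8.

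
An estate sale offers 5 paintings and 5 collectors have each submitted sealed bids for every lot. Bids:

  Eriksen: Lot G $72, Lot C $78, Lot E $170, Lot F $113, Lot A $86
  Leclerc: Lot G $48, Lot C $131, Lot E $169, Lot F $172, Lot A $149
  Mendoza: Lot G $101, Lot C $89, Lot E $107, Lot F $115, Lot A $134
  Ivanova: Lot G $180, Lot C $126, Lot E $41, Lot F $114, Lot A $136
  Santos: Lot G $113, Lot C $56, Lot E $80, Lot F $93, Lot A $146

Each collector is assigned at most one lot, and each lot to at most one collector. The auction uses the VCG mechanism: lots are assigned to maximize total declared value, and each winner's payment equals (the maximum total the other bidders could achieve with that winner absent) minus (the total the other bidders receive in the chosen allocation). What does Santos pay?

Efficient allocation: Eriksen→Lot E ($170), Leclerc→Lot F ($172), Mendoza→Lot C ($89), Ivanova→Lot G ($180), Santos→Lot A ($146); total welfare W = $757.
Santos receives Lot A at value $146, so the others get W − 146 = $611.
Without Santos: best allocation of the remaining 4 bidders over all 5 lots is Eriksen→Lot E ($170), Leclerc→Lot F ($172), Mendoza→Lot A ($134), Ivanova→Lot G ($180), total $656.
VCG payment = (others' best without Santos) − (others' welfare with Santos) = 656 − 611 = $45.

Santos pays $45.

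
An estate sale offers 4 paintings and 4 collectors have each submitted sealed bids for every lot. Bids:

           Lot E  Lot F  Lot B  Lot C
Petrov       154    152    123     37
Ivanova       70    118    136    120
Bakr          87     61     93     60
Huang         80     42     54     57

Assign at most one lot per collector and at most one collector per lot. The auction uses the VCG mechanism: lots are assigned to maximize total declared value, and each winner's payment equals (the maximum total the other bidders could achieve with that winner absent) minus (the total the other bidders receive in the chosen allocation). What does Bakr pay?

Bakr pays $16.

Efficient allocation: Petrov→Lot F ($152), Ivanova→Lot C ($120), Bakr→Lot B ($93), Huang→Lot E ($80); total welfare W = $445.
Bakr receives Lot B at value $93, so the others get W − 93 = $352.
Without Bakr: best allocation of the remaining 3 bidders over all 4 lots is Petrov→Lot F ($152), Ivanova→Lot B ($136), Huang→Lot E ($80), total $368.
VCG payment = (others' best without Bakr) − (others' welfare with Bakr) = 368 − 352 = $16.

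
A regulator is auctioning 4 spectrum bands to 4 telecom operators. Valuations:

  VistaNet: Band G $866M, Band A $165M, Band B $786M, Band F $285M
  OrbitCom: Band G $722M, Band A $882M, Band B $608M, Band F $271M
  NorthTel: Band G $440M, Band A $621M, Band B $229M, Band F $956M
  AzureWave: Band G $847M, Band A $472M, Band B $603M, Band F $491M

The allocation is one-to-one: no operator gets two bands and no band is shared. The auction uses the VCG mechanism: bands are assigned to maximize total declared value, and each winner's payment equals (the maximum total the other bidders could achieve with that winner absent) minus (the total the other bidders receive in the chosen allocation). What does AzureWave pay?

AzureWave pays $80M.

Efficient allocation: VistaNet→Band B ($786M), OrbitCom→Band A ($882M), NorthTel→Band F ($956M), AzureWave→Band G ($847M); total welfare W = $3471M.
AzureWave receives Band G at value $847M, so the others get W − 847 = $2624M.
Without AzureWave: best allocation of the remaining 3 bidders over all 4 bands is VistaNet→Band G ($866M), OrbitCom→Band A ($882M), NorthTel→Band F ($956M), total $2704M.
VCG payment = (others' best without AzureWave) − (others' welfare with AzureWave) = 2704 − 2624 = $80M.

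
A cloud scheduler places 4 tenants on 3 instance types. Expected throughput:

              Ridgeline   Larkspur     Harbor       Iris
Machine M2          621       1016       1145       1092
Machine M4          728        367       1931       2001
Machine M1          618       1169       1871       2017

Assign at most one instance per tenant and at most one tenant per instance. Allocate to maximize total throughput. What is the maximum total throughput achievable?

Max total: 4964 ops/s

Optimal: Larkspur→Machine M2 (1016 ops/s), Harbor→Machine M4 (1931 ops/s), Iris→Machine M1 (2017 ops/s) — total 1016+1931+2017 = 4964 ops/s.
Column-greedy (each instance in turn goes to its best remaining tenant) gives 4315 ops/s, worse by 649.
No other one-to-one assignment exceeds 4964 ops/s.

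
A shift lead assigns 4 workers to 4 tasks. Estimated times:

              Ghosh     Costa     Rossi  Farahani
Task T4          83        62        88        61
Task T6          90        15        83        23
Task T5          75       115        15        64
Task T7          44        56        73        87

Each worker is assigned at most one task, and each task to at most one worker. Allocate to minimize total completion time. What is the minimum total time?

Optimal: Ghosh→Task T7 (44 min), Costa→Task T6 (15 min), Rossi→Task T5 (15 min), Farahani→Task T4 (61 min) — total 44+15+15+61 = 135 min.
Swapping Rossi↔Costa (Rossi→Task T6 83 min, Costa→Task T5 115 min) adds 168.
Checked against all permutations: 135 min is optimal.

Min total: 135 min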